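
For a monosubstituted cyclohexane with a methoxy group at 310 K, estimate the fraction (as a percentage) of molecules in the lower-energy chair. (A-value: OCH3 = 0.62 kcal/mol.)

One chair has the methoxy group axial (E = 0.62 kcal/mol) and the other has it equatorial (E = 0).
ΔG = 0.62 kcal/mol between the two chairs.
K = exp(ΔG/RT) with R = 1.987×10⁻³ kcal mol⁻¹ K⁻¹ and T = 310 K gives K ≈ 2.74.
Fraction in the lower-energy chair = K/(K+1) = 73.2%.

73.2%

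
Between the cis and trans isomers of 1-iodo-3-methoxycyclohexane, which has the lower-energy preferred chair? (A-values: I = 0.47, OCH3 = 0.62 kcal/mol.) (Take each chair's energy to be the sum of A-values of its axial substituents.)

At 1,3 positions (parity same): cis → (e,e or a,a); trans → (a,e or e,a).
Best chair for cis: E = 0.00 kcal/mol; best chair for trans: E = 0.47 kcal/mol.
The cis isomer is lower by 0.47 kcal/mol.

cis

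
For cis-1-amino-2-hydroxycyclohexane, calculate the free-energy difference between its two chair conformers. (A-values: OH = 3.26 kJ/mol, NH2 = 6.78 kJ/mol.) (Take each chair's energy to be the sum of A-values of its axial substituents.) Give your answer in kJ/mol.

C1 and C2 have opposite parity, so for the cis isomer the two substituents are one axial and one equatorial in each chair.
Chair I (hydroxyl axial, amino equatorial): E = 3.26 kJ/mol.
Chair II (hydroxyl equatorial, amino axial): E = 6.78 kJ/mol.
ΔE = 6.78 − 3.26 = 3.52 kJ/mol; chair I is more stable.

3.52 kJ/mol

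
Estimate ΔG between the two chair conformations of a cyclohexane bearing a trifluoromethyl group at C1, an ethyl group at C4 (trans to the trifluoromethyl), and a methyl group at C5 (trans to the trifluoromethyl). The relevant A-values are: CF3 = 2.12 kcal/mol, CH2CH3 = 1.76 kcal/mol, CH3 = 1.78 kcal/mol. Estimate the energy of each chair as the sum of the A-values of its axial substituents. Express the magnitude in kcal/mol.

2.10 kcal/mol

Chair I (trifluoromethyl axial, ethyl axial, methyl equatorial): E = 3.88 kcal/mol.
Chair II (trifluoromethyl equatorial, ethyl equatorial, methyl axial): E = 1.78 kcal/mol.
ΔE = 3.88 − 1.78 = 2.10 kcal/mol; chair II is more stable.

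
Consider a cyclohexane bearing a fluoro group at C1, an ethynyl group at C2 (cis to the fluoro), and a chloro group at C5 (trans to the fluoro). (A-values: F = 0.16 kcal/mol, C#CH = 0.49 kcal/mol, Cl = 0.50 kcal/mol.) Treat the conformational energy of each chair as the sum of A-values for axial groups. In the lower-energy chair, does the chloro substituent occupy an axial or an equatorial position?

equatorial

Chair I (fluoro axial, ethynyl equatorial, chloro equatorial): E = 0.16 kcal/mol.
Chair II (fluoro equatorial, ethynyl axial, chloro axial): E = 0.99 kcal/mol.
Chair I is the more stable (lower-energy) conformer, and in that chair the chloro group is equatorial.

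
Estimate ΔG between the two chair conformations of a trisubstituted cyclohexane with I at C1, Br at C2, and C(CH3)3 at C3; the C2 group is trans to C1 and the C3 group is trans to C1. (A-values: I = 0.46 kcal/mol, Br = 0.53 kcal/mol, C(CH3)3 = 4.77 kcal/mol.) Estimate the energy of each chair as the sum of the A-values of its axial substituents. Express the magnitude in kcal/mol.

3.78 kcal/mol

Chair I (iodo axial, bromo axial, tert-butyl equatorial): E = 0.99 kcal/mol.
Chair II (iodo equatorial, bromo equatorial, tert-butyl axial): E = 4.77 kcal/mol.
ΔE = 4.77 − 0.99 = 3.78 kcal/mol; chair I is more stable.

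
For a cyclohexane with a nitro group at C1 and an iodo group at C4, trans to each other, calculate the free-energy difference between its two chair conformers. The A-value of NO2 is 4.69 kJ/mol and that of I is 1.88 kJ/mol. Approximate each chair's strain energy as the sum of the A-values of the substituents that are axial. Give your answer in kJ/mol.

6.57 kJ/mol

C1 and C4 have opposite parity, so for the trans isomer the two substituents are e,e in one chair and a,a in the other.
Chair I (nitro axial, iodo axial): E = 6.57 kJ/mol.
Chair II (nitro equatorial, iodo equatorial): E = 0.00 kJ/mol.
ΔE = 6.57 − 0.00 = 6.57 kJ/mol; chair II is more stable.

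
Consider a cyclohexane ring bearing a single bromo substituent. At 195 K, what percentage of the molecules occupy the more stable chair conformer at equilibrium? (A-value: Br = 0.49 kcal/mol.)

78.0%

One chair has the bromo group axial (E = 0.49 kcal/mol) and the other has it equatorial (E = 0).
ΔG = 0.49 kcal/mol between the two chairs.
K = exp(ΔG/RT) with R = 1.987×10⁻³ kcal mol⁻¹ K⁻¹ and T = 195 K gives K ≈ 3.54.
Fraction in the lower-energy chair = K/(K+1) = 78.0%.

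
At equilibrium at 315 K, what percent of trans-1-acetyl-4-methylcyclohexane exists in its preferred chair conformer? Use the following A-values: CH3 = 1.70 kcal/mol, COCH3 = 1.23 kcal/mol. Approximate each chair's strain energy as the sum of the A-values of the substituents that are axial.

99.1%

C1 and C4 have opposite parity, so for the trans isomer the two substituents are e,e in one chair and a,a in the other.
Chair I (methyl axial, acetyl axial): E = 2.93 kcal/mol; chair II (methyl equatorial, acetyl equatorial): E = 0.00 kcal/mol.
ΔG = 2.93 kcal/mol between the two chairs.
K = exp(ΔG/RT) with R = 1.987×10⁻³ kcal mol⁻¹ K⁻¹ and T = 315 K gives K ≈ 108.
Fraction in the lower-energy chair = K/(K+1) = 99.1%.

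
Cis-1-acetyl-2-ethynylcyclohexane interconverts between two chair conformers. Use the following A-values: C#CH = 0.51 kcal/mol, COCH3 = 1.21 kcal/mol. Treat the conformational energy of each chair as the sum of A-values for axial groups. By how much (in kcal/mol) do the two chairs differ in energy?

C1 and C2 have opposite parity, so for the cis isomer the two substituents are one axial and one equatorial in each chair.
Chair I (ethynyl axial, acetyl equatorial): E = 0.51 kcal/mol.
Chair II (ethynyl equatorial, acetyl axial): E = 1.21 kcal/mol.
ΔE = 1.21 − 0.51 = 0.70 kcal/mol; chair I is more stable.

0.70 kcal/mol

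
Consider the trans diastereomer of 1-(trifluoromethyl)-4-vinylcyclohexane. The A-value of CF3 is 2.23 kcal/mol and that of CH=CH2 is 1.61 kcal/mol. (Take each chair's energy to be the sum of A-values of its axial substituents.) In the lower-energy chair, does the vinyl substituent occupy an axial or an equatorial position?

equatorial

C1 and C4 have opposite parity, so for the trans isomer the two substituents are e,e in one chair and a,a in the other.
Chair I (trifluoromethyl axial, vinyl axial): E = 3.84 kcal/mol.
Chair II (trifluoromethyl equatorial, vinyl equatorial): E = 0.00 kcal/mol.
Chair II is the more stable (lower-energy) conformer, and in that chair the vinyl group is equatorial.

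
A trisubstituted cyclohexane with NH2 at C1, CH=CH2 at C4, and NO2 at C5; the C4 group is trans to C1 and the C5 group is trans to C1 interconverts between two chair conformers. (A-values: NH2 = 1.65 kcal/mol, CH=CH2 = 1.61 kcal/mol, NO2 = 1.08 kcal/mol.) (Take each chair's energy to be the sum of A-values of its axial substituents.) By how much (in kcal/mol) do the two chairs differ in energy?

Chair I (amino axial, vinyl axial, nitro equatorial): E = 3.26 kcal/mol.
Chair II (amino equatorial, vinyl equatorial, nitro axial): E = 1.08 kcal/mol.
ΔE = 3.26 − 1.08 = 2.18 kcal/mol; chair II is more stable.

2.18 kcal/mol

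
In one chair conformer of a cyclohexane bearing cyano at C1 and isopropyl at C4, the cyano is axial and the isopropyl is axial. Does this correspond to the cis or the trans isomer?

trans

C1 and C4 have opposite parity, so their axial bonds point in opposite directions.
With opposite-parity carbons, two substituents on the same face are one axial and one equatorial; opposite faces give both axial or both equatorial.
Here the groups are axial/axial → opposite face → trans.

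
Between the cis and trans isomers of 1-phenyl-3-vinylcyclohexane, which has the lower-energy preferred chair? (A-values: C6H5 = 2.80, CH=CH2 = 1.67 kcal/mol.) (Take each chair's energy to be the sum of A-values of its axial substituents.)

At 1,3 positions (parity same): cis → (e,e or a,a); trans → (a,e or e,a).
Best chair for cis: E = 0.00 kcal/mol; best chair for trans: E = 1.67 kcal/mol.
The cis isomer is lower by 1.67 kcal/mol.

cis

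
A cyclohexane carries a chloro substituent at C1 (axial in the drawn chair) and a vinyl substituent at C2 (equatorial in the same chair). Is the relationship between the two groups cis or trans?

C1 and C2 have opposite parity, so their axial bonds point in opposite directions.
With opposite-parity carbons, two substituents on the same face are one axial and one equatorial; opposite faces give both axial or both equatorial.
Here the groups are axial/equatorial → same face → cis.

cis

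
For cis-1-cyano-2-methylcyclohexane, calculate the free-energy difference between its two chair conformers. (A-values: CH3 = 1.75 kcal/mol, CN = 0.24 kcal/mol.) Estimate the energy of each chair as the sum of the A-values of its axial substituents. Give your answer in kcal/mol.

C1 and C2 have opposite parity, so for the cis isomer the two substituents are one axial and one equatorial in each chair.
Chair I (methyl axial, cyano equatorial): E = 1.75 kcal/mol.
Chair II (methyl equatorial, cyano axial): E = 0.24 kcal/mol.
ΔE = 1.75 − 0.24 = 1.51 kcal/mol; chair II is more stable.

1.51 kcal/mol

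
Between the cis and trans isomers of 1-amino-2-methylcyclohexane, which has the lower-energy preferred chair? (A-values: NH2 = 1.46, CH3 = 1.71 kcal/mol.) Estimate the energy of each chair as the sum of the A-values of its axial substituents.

At 1,2 positions (parity opposite): cis → (a,e or e,a); trans → (e,e or a,a).
Best chair for cis: E = 1.46 kcal/mol; best chair for trans: E = 0.00 kcal/mol.
The trans isomer is lower by 1.46 kcal/mol.

trans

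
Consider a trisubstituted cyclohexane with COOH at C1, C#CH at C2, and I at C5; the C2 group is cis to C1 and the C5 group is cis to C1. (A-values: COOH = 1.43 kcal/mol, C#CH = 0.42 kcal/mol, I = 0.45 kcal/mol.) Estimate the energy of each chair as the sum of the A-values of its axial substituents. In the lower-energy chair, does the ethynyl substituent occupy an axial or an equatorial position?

axial

Chair I (carboxyl axial, ethynyl equatorial, iodo axial): E = 1.88 kcal/mol.
Chair II (carboxyl equatorial, ethynyl axial, iodo equatorial): E = 0.42 kcal/mol.
Chair II is the more stable (lower-energy) conformer, and in that chair the ethynyl group is axial.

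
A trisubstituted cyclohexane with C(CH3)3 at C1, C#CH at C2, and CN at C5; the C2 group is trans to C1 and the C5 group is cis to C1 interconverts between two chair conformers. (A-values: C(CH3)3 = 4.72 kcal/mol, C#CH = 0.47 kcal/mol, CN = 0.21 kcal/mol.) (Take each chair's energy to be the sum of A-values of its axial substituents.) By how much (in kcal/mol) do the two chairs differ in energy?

Chair I (tert-butyl axial, ethynyl axial, cyano axial): E = 5.40 kcal/mol.
Chair II (tert-butyl equatorial, ethynyl equatorial, cyano equatorial): E = 0.00 kcal/mol.
ΔE = 5.40 − 0.00 = 5.40 kcal/mol; chair II is more stable.

5.40 kcal/mol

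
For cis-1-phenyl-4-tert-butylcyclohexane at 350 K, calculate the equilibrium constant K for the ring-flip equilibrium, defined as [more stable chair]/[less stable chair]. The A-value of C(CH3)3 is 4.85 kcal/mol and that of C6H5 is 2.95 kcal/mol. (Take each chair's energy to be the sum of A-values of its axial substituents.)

K ≈ 15.4

C1 and C4 have opposite parity, so for the cis isomer the two substituents are one axial and one equatorial in each chair.
Chair I (tert-butyl axial, phenyl equatorial): E = 4.85 kcal/mol; chair II (tert-butyl equatorial, phenyl axial): E = 2.95 kcal/mol.
ΔG = 1.90 kcal/mol between the two chairs.
K = exp(ΔG/RT) with R = 1.987×10⁻³ kcal mol⁻¹ K⁻¹ and T = 350 K gives K ≈ 15.4.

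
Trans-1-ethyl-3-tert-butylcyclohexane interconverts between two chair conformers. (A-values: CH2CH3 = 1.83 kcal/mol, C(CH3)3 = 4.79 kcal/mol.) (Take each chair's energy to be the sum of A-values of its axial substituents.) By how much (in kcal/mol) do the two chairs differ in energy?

2.96 kcal/mol

C1 and C3 have the same parity, so for the trans isomer the two substituents are one axial and one equatorial in each chair.
Chair I (ethyl axial, tert-butyl equatorial): E = 1.83 kcal/mol.
Chair II (ethyl equatorial, tert-butyl axial): E = 4.79 kcal/mol.
ΔE = 4.79 − 1.83 = 2.96 kcal/mol; chair I is more stable.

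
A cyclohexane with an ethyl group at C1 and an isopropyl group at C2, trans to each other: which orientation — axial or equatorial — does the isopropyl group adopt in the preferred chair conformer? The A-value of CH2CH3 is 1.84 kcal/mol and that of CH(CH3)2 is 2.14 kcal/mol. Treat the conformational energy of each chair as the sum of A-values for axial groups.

equatorial

C1 and C2 have opposite parity, so for the trans isomer the two substituents are e,e in one chair and a,a in the other.
Chair I (ethyl axial, isopropyl axial): E = 3.98 kcal/mol.
Chair II (ethyl equatorial, isopropyl equatorial): E = 0.00 kcal/mol.
Chair II is the more stable (lower-energy) conformer, and in that chair the isopropyl group is equatorial.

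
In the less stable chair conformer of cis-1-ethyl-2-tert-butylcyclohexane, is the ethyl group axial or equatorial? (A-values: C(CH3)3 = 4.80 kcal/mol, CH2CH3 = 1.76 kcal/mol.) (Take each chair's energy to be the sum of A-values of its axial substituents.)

C1 and C2 have opposite parity, so for the cis isomer the two substituents are one axial and one equatorial in each chair.
Chair I (tert-butyl axial, ethyl equatorial): E = 4.80 kcal/mol.
Chair II (tert-butyl equatorial, ethyl axial): E = 1.76 kcal/mol.
Chair I is the less stable (higher-energy) conformer, and in that chair the ethyl group is equatorial.

equatorial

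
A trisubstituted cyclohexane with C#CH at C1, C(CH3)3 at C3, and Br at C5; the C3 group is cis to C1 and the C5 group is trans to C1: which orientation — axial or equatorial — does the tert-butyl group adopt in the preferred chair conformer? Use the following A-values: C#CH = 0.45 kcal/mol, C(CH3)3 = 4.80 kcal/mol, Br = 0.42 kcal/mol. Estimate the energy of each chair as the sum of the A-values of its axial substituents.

Chair I (ethynyl axial, tert-butyl axial, bromo equatorial): E = 5.25 kcal/mol.
Chair II (ethynyl equatorial, tert-butyl equatorial, bromo axial): E = 0.42 kcal/mol.
Chair II is the more stable (lower-energy) conformer, and in that chair the tert-butyl group is equatorial.

equatorial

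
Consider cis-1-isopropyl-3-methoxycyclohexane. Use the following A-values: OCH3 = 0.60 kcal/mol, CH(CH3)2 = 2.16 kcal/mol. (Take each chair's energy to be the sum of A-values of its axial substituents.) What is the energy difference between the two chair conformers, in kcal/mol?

2.76 kcal/mol

C1 and C3 have the same parity, so for the cis isomer the two substituents are e,e in one chair and a,a in the other.
Chair I (methoxy axial, isopropyl axial): E = 2.76 kcal/mol.
Chair II (methoxy equatorial, isopropyl equatorial): E = 0.00 kcal/mol.
ΔE = 2.76 − 0.00 = 2.76 kcal/mol; chair II is more stable.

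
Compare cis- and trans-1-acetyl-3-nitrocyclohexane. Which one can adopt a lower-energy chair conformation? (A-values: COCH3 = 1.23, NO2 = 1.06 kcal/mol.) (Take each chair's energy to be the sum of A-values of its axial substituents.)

cis

At 1,3 positions (parity same): cis → (e,e or a,a); trans → (a,e or e,a).
Best chair for cis: E = 0.00 kcal/mol; best chair for trans: E = 1.06 kcal/mol.
The cis isomer is lower by 1.06 kcal/mol.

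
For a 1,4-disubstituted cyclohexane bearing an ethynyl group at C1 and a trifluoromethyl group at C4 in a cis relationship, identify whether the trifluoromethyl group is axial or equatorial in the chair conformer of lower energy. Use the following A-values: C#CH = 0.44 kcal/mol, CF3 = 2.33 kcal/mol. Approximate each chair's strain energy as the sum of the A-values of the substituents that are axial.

C1 and C4 have opposite parity, so for the cis isomer the two substituents are one axial and one equatorial in each chair.
Chair I (ethynyl axial, trifluoromethyl equatorial): E = 0.44 kcal/mol.
Chair II (ethynyl equatorial, trifluoromethyl axial): E = 2.33 kcal/mol.
Chair I is the more stable (lower-energy) conformer, and in that chair the trifluoromethyl group is equatorial.

equatorial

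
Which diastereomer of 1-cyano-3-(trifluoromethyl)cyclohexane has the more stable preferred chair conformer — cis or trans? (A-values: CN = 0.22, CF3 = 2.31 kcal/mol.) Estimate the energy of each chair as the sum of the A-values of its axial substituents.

cis

At 1,3 positions (parity same): cis → (e,e or a,a); trans → (a,e or e,a).
Best chair for cis: E = 0.00 kcal/mol; best chair for trans: E = 0.22 kcal/mol.
The cis isomer is lower by 0.22 kcal/mol.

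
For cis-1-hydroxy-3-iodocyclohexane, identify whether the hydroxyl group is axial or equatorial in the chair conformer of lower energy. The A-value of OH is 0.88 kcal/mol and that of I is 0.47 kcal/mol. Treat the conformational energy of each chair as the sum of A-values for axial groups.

equatorial

C1 and C3 have the same parity, so for the cis isomer the two substituents are e,e in one chair and a,a in the other.
Chair I (hydroxyl axial, iodo axial): E = 1.35 kcal/mol.
Chair II (hydroxyl equatorial, iodo equatorial): E = 0.00 kcal/mol.
Chair II is the more stable (lower-energy) conformer, and in that chair the hydroxyl group is equatorial.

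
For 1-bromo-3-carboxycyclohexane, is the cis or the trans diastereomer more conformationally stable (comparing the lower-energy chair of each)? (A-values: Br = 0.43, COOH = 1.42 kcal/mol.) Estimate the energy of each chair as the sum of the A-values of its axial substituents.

cis

At 1,3 positions (parity same): cis → (e,e or a,a); trans → (a,e or e,a).
Best chair for cis: E = 0.00 kcal/mol; best chair for trans: E = 0.43 kcal/mol.
The cis isomer is lower by 0.43 kcal/mol.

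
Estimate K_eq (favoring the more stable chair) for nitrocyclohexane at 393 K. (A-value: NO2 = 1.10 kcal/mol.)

One chair has the nitro group axial (E = 1.10 kcal/mol) and the other has it equatorial (E = 0).
ΔG = 1.10 kcal/mol between the two chairs.
K = exp(ΔG/RT) with R = 1.987×10⁻³ kcal mol⁻¹ K⁻¹ and T = 393 K gives K ≈ 4.09.

K ≈ 4.09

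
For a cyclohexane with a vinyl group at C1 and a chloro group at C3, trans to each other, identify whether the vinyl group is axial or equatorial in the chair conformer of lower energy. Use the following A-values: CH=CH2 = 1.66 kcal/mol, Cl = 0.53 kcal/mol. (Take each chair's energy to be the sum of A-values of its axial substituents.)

C1 and C3 have the same parity, so for the trans isomer the two substituents are one axial and one equatorial in each chair.
Chair I (vinyl axial, chloro equatorial): E = 1.66 kcal/mol.
Chair II (vinyl equatorial, chloro axial): E = 0.53 kcal/mol.
Chair II is the more stable (lower-energy) conformer, and in that chair the vinyl group is equatorial.

equatorial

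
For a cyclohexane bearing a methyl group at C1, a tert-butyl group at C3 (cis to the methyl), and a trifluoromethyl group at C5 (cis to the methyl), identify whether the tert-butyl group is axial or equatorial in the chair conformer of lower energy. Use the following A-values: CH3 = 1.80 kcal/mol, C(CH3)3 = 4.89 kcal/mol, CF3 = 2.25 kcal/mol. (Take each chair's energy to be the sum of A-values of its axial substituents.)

equatorial

Chair I (methyl axial, tert-butyl axial, trifluoromethyl axial): E = 8.94 kcal/mol.
Chair II (methyl equatorial, tert-butyl equatorial, trifluoromethyl equatorial): E = 0.00 kcal/mol.
Chair II is the more stable (lower-energy) conformer, and in that chair the tert-butyl group is equatorial.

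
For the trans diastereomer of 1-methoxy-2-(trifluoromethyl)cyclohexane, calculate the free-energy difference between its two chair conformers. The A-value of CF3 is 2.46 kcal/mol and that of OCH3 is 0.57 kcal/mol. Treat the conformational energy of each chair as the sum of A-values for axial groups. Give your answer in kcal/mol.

3.03 kcal/mol

C1 and C2 have opposite parity, so for the trans isomer the two substituents are e,e in one chair and a,a in the other.
Chair I (trifluoromethyl axial, methoxy axial): E = 3.03 kcal/mol.
Chair II (trifluoromethyl equatorial, methoxy equatorial): E = 0.00 kcal/mol.
ΔE = 3.03 − 0.00 = 3.03 kcal/mol; chair II is more stable.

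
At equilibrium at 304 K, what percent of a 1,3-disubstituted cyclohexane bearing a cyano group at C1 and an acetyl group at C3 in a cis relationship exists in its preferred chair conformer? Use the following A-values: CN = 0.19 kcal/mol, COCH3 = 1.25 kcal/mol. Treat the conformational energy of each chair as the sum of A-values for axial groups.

C1 and C3 have the same parity, so for the cis isomer the two substituents are e,e in one chair and a,a in the other.
Chair I (cyano axial, acetyl axial): E = 1.44 kcal/mol; chair II (cyano equatorial, acetyl equatorial): E = 0.00 kcal/mol.
ΔG = 1.44 kcal/mol between the two chairs.
K = exp(ΔG/RT) with R = 1.987×10⁻³ kcal mol⁻¹ K⁻¹ and T = 304 K gives K ≈ 10.8.
Fraction in the lower-energy chair = K/(K+1) = 91.6%.

91.6%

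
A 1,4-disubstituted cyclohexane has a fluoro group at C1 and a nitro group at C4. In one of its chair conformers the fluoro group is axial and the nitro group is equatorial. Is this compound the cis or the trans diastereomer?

C1 and C4 have opposite parity, so their axial bonds point in opposite directions.
With opposite-parity carbons, two substituents on the same face are one axial and one equatorial; opposite faces give both axial or both equatorial.
Here the groups are axial/equatorial → same face → cis.

cis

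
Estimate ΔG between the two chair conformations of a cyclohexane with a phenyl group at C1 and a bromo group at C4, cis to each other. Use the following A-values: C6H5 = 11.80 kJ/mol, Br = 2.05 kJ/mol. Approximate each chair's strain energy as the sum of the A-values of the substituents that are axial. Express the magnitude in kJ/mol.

9.75 kJ/mol

C1 and C4 have opposite parity, so for the cis isomer the two substituents are one axial and one equatorial in each chair.
Chair I (phenyl axial, bromo equatorial): E = 11.80 kJ/mol.
Chair II (phenyl equatorial, bromo axial): E = 2.05 kJ/mol.
ΔE = 11.80 − 2.05 = 9.75 kJ/mol; chair II is more stable.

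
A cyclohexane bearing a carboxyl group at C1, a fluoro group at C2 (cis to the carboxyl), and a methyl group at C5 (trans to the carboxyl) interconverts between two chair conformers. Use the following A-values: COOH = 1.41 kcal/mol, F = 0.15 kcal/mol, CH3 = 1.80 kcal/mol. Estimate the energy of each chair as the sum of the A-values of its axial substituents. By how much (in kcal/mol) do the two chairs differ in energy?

0.54 kcal/mol

Chair I (carboxyl axial, fluoro equatorial, methyl equatorial): E = 1.41 kcal/mol.
Chair II (carboxyl equatorial, fluoro axial, methyl axial): E = 1.95 kcal/mol.
ΔE = 1.95 − 1.41 = 0.54 kcal/mol; chair I is more stable.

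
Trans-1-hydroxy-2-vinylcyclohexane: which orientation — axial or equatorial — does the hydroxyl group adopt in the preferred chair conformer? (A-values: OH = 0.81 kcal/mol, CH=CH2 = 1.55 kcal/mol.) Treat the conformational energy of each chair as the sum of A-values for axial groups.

C1 and C2 have opposite parity, so for the trans isomer the two substituents are e,e in one chair and a,a in the other.
Chair I (hydroxyl axial, vinyl axial): E = 2.36 kcal/mol.
Chair II (hydroxyl equatorial, vinyl equatorial): E = 0.00 kcal/mol.
Chair II is the more stable (lower-energy) conformer, and in that chair the hydroxyl group is equatorial.

equatorial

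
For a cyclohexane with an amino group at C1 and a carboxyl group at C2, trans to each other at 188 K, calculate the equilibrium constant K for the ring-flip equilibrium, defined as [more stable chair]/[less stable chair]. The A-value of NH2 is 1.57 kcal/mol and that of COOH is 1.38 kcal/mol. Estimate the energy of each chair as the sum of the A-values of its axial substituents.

C1 and C2 have opposite parity, so for the trans isomer the two substituents are e,e in one chair and a,a in the other.
Chair I (amino axial, carboxyl axial): E = 2.95 kcal/mol; chair II (amino equatorial, carboxyl equatorial): E = 0.00 kcal/mol.
ΔG = 2.95 kcal/mol between the two chairs.
K = exp(ΔG/RT) with R = 1.987×10⁻³ kcal mol⁻¹ K⁻¹ and T = 188 K gives K ≈ 2.69e+03.

K ≈ 2689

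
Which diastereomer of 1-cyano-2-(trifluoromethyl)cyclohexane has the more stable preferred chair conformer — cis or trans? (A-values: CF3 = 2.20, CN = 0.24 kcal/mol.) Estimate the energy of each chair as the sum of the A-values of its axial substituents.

At 1,2 positions (parity opposite): cis → (a,e or e,a); trans → (e,e or a,a).
Best chair for cis: E = 0.24 kcal/mol; best chair for trans: E = 0.00 kcal/mol.
The trans isomer is lower by 0.24 kcal/mol.

trans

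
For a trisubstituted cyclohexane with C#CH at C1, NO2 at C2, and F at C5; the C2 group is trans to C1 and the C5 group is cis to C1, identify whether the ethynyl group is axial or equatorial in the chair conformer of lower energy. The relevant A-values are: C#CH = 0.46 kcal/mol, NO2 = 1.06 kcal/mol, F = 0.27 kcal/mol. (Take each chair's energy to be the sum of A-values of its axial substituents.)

equatorial

Chair I (ethynyl axial, nitro axial, fluoro axial): E = 1.79 kcal/mol.
Chair II (ethynyl equatorial, nitro equatorial, fluoro equatorial): E = 0.00 kcal/mol.
Chair II is the more stable (lower-energy) conformer, and in that chair the ethynyl group is equatorial.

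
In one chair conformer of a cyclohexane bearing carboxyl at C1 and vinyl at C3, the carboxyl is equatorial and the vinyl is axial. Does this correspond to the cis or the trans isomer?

trans

C1 and C3 have the same parity, so their axial bonds point in the same direction.
With same-parity carbons, two substituents on the same face are both axial or both equatorial; opposite faces give one of each.
Here the groups are equatorial/axial → opposite face → trans.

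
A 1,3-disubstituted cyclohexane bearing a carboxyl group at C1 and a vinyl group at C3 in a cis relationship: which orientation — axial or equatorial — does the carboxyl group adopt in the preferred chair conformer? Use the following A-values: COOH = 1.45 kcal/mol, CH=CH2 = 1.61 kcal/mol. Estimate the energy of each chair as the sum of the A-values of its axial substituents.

C1 and C3 have the same parity, so for the cis isomer the two substituents are e,e in one chair and a,a in the other.
Chair I (carboxyl axial, vinyl axial): E = 3.06 kcal/mol.
Chair II (carboxyl equatorial, vinyl equatorial): E = 0.00 kcal/mol.
Chair II is the more stable (lower-energy) conformer, and in that chair the carboxyl group is equatorial.

equatorial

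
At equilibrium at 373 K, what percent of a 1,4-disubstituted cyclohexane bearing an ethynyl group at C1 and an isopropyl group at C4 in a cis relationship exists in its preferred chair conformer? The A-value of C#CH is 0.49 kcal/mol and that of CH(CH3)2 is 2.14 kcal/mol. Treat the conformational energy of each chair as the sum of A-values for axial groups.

C1 and C4 have opposite parity, so for the cis isomer the two substituents are one axial and one equatorial in each chair.
Chair I (ethynyl axial, isopropyl equatorial): E = 0.49 kcal/mol; chair II (ethynyl equatorial, isopropyl axial): E = 2.14 kcal/mol.
ΔG = 1.65 kcal/mol between the two chairs.
K = exp(ΔG/RT) with R = 1.987×10⁻³ kcal mol⁻¹ K⁻¹ and T = 373 K gives K ≈ 9.27.
Fraction in the lower-energy chair = K/(K+1) = 90.3%.

90.3%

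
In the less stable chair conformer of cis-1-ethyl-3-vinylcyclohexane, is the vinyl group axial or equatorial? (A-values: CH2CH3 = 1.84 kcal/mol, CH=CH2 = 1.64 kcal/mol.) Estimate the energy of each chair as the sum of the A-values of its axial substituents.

axial

C1 and C3 have the same parity, so for the cis isomer the two substituents are e,e in one chair and a,a in the other.
Chair I (ethyl axial, vinyl axial): E = 3.48 kcal/mol.
Chair II (ethyl equatorial, vinyl equatorial): E = 0.00 kcal/mol.
Chair I is the less stable (higher-energy) conformer, and in that chair the vinyl group is axial.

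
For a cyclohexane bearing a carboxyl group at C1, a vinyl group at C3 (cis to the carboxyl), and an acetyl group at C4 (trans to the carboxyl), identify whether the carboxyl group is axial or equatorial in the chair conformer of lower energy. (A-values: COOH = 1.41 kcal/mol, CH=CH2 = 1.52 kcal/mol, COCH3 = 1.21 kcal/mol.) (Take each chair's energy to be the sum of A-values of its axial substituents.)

equatorial

Chair I (carboxyl axial, vinyl axial, acetyl axial): E = 4.14 kcal/mol.
Chair II (carboxyl equatorial, vinyl equatorial, acetyl equatorial): E = 0.00 kcal/mol.
Chair II is the more stable (lower-energy) conformer, and in that chair the carboxyl group is equatorial.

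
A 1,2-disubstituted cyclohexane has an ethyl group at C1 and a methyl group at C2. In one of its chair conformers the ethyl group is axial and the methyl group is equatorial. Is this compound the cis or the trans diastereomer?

cis

C1 and C2 have opposite parity, so their axial bonds point in opposite directions.
With opposite-parity carbons, two substituents on the same face are one axial and one equatorial; opposite faces give both axial or both equatorial.
Here the groups are axial/equatorial → same face → cis.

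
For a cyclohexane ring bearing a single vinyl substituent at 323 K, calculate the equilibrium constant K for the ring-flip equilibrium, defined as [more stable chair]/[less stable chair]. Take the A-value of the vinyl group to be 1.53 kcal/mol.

K ≈ 10.8

One chair has the vinyl group axial (E = 1.53 kcal/mol) and the other has it equatorial (E = 0).
ΔG = 1.53 kcal/mol between the two chairs.
K = exp(ΔG/RT) with R = 1.987×10⁻³ kcal mol⁻¹ K⁻¹ and T = 323 K gives K ≈ 10.8.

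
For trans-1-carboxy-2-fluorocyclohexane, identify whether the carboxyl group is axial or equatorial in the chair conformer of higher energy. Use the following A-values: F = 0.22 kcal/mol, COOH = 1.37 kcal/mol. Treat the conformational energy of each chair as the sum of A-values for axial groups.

axial

C1 and C2 have opposite parity, so for the trans isomer the two substituents are e,e in one chair and a,a in the other.
Chair I (fluoro axial, carboxyl axial): E = 1.59 kcal/mol.
Chair II (fluoro equatorial, carboxyl equatorial): E = 0.00 kcal/mol.
Chair I is the less stable (higher-energy) conformer, and in that chair the carboxyl group is axial.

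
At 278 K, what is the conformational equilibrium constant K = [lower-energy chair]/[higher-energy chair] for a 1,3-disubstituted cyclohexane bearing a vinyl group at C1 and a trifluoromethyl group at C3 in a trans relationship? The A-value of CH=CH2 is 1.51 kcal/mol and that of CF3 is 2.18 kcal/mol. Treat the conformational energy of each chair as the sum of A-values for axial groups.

K ≈ 3.36

C1 and C3 have the same parity, so for the trans isomer the two substituents are one axial and one equatorial in each chair.
Chair I (vinyl axial, trifluoromethyl equatorial): E = 1.51 kcal/mol; chair II (vinyl equatorial, trifluoromethyl axial): E = 2.18 kcal/mol.
ΔG = 0.67 kcal/mol between the two chairs.
K = exp(ΔG/RT) with R = 1.987×10⁻³ kcal mol⁻¹ K⁻¹ and T = 278 K gives K ≈ 3.36.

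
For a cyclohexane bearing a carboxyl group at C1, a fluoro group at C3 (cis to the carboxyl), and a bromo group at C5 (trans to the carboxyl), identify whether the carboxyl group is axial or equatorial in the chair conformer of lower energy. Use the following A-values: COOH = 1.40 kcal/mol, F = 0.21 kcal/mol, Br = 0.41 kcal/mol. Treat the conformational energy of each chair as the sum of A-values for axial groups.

equatorial

Chair I (carboxyl axial, fluoro axial, bromo equatorial): E = 1.61 kcal/mol.
Chair II (carboxyl equatorial, fluoro equatorial, bromo axial): E = 0.41 kcal/mol.
Chair II is the more stable (lower-energy) conformer, and in that chair the carboxyl group is equatorial.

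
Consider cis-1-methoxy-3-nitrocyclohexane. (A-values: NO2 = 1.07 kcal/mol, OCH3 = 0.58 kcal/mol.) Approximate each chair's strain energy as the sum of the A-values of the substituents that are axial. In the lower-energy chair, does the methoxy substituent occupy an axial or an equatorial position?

equatorial

C1 and C3 have the same parity, so for the cis isomer the two substituents are e,e in one chair and a,a in the other.
Chair I (nitro axial, methoxy axial): E = 1.65 kcal/mol.
Chair II (nitro equatorial, methoxy equatorial): E = 0.00 kcal/mol.
Chair II is the more stable (lower-energy) conformer, and in that chair the methoxy group is equatorial.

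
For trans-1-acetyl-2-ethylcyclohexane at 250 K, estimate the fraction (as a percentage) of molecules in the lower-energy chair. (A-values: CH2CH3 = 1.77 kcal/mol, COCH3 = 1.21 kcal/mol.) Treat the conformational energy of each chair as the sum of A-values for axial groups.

99.8%

C1 and C2 have opposite parity, so for the trans isomer the two substituents are e,e in one chair and a,a in the other.
Chair I (ethyl axial, acetyl axial): E = 2.98 kcal/mol; chair II (ethyl equatorial, acetyl equatorial): E = 0.00 kcal/mol.
ΔG = 2.98 kcal/mol between the two chairs.
K = exp(ΔG/RT) with R = 1.987×10⁻³ kcal mol⁻¹ K⁻¹ and T = 250 K gives K ≈ 403.
Fraction in the lower-energy chair = K/(K+1) = 99.8%.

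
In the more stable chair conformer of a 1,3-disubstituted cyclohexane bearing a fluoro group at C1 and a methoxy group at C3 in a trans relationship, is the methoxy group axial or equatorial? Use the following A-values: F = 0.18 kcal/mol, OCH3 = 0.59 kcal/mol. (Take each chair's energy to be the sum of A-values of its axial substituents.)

equatorial

C1 and C3 have the same parity, so for the trans isomer the two substituents are one axial and one equatorial in each chair.
Chair I (fluoro axial, methoxy equatorial): E = 0.18 kcal/mol.
Chair II (fluoro equatorial, methoxy axial): E = 0.59 kcal/mol.
Chair I is the more stable (lower-energy) conformer, and in that chair the methoxy group is equatorial.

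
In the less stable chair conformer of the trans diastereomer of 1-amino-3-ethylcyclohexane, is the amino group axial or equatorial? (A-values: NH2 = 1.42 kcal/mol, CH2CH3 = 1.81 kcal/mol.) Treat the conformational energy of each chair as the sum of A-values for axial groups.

equatorial

C1 and C3 have the same parity, so for the trans isomer the two substituents are one axial and one equatorial in each chair.
Chair I (amino axial, ethyl equatorial): E = 1.42 kcal/mol.
Chair II (amino equatorial, ethyl axial): E = 1.81 kcal/mol.
Chair II is the less stable (higher-energy) conformer, and in that chair the amino group is equatorial.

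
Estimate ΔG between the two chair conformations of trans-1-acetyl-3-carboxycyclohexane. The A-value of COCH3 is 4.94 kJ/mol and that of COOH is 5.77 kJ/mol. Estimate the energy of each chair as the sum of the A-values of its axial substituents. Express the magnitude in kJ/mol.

C1 and C3 have the same parity, so for the trans isomer the two substituents are one axial and one equatorial in each chair.
Chair I (acetyl axial, carboxyl equatorial): E = 4.94 kJ/mol.
Chair II (acetyl equatorial, carboxyl axial): E = 5.77 kJ/mol.
ΔE = 5.77 − 4.94 = 0.83 kJ/mol; chair I is more stable.

0.83 kJ/mol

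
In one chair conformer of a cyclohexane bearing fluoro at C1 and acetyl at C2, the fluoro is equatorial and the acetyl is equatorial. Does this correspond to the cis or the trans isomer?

C1 and C2 have opposite parity, so their axial bonds point in opposite directions.
With opposite-parity carbons, two substituents on the same face are one axial and one equatorial; opposite faces give both axial or both equatorial.
Here the groups are equatorial/equatorial → opposite face → trans.

trans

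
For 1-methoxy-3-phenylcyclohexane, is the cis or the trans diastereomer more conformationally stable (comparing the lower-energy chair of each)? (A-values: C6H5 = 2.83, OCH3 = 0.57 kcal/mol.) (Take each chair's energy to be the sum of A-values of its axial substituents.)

At 1,3 positions (parity same): cis → (e,e or a,a); trans → (a,e or e,a).
Best chair for cis: E = 0.00 kcal/mol; best chair for trans: E = 0.57 kcal/mol.
The cis isomer is lower by 0.57 kcal/mol.

cis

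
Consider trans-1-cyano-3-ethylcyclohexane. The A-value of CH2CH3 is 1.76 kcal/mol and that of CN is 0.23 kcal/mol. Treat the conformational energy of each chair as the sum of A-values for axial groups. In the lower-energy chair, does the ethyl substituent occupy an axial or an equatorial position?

C1 and C3 have the same parity, so for the trans isomer the two substituents are one axial and one equatorial in each chair.
Chair I (ethyl axial, cyano equatorial): E = 1.76 kcal/mol.
Chair II (ethyl equatorial, cyano axial): E = 0.23 kcal/mol.
Chair II is the more stable (lower-energy) conformer, and in that chair the ethyl group is equatorial.

equatorial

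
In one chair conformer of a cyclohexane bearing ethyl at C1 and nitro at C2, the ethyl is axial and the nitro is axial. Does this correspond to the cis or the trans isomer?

C1 and C2 have opposite parity, so their axial bonds point in opposite directions.
With opposite-parity carbons, two substituents on the same face are one axial and one equatorial; opposite faces give both axial or both equatorial.
Here the groups are axial/axial → opposite face → trans.

trans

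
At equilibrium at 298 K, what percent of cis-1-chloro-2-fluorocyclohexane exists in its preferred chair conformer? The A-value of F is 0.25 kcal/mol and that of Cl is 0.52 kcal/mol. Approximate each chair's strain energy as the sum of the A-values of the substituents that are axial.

61.2%

C1 and C2 have opposite parity, so for the cis isomer the two substituents are one axial and one equatorial in each chair.
Chair I (fluoro axial, chloro equatorial): E = 0.25 kcal/mol; chair II (fluoro equatorial, chloro axial): E = 0.52 kcal/mol.
ΔG = 0.27 kcal/mol between the two chairs.
K = exp(ΔG/RT) with R = 1.987×10⁻³ kcal mol⁻¹ K⁻¹ and T = 298 K gives K ≈ 1.58.
Fraction in the lower-energy chair = K/(K+1) = 61.2%.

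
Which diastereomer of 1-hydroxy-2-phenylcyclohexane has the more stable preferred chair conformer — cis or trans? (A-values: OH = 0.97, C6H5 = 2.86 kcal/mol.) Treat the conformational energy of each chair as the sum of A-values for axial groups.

At 1,2 positions (parity opposite): cis → (a,e or e,a); trans → (e,e or a,a).
Best chair for cis: E = 0.97 kcal/mol; best chair for trans: E = 0.00 kcal/mol.
The trans isomer is lower by 0.97 kcal/mol.

trans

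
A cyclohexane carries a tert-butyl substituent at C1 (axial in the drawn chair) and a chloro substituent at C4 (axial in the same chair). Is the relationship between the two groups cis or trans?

C1 and C4 have opposite parity, so their axial bonds point in opposite directions.
With opposite-parity carbons, two substituents on the same face are one axial and one equatorial; opposite faces give both axial or both equatorial.
Here the groups are axial/axial → opposite face → trans.

trans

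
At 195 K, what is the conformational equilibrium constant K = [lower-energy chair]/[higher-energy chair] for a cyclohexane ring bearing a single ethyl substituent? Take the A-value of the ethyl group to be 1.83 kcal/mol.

K ≈ 113

One chair has the ethyl group axial (E = 1.83 kcal/mol) and the other has it equatorial (E = 0).
ΔG = 1.83 kcal/mol between the two chairs.
K = exp(ΔG/RT) with R = 1.987×10⁻³ kcal mol⁻¹ K⁻¹ and T = 195 K gives K ≈ 113.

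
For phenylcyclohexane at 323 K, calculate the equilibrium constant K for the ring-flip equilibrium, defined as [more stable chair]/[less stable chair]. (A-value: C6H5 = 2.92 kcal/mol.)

K ≈ 94.6

One chair has the phenyl group axial (E = 2.92 kcal/mol) and the other has it equatorial (E = 0).
ΔG = 2.92 kcal/mol between the two chairs.
K = exp(ΔG/RT) with R = 1.987×10⁻³ kcal mol⁻¹ K⁻¹ and T = 323 K gives K ≈ 94.6.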